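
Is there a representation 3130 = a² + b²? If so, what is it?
23² + 51² (a=23, b=51)

Factorization: 3130 = 2 × 5 × 313
By Fermat: n is sum of two squares iff every prime p ≡ 3 (mod 4) appears to even power.
All primes ≡ 3 (mod 4) appear to even power.
Search a = 0, 1, 2, … for 3130 - a² a perfect square: first hit at a = 23: 3130 - 529 = 2601 = 51².
3130 = 23² + 51² = 529 + 2601 ✓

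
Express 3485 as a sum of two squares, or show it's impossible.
2² + 59² (a=2, b=59)

Factorization: 3485 = 5 × 17 × 41
By Fermat: n is sum of two squares iff every prime p ≡ 3 (mod 4) appears to even power.
All primes ≡ 3 (mod 4) appear to even power.
Search a = 0, 1, 2, … for 3485 - a² a perfect square: first hit at a = 2: 3485 - 4 = 3481 = 59².
3485 = 2² + 59² = 4 + 3481 ✓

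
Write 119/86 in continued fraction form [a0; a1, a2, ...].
[1; 2, 1, 1, 1, 1, 6]

Euclidean algorithm steps:
119 = 1 × 86 + 33
86 = 2 × 33 + 20
33 = 1 × 20 + 13
20 = 1 × 13 + 7
13 = 1 × 7 + 6
7 = 1 × 6 + 1
6 = 6 × 1 + 0
Continued fraction: [1; 2, 1, 1, 1, 1, 6]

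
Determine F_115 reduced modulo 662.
5

Matrix identity: Q^n = [[F_(n+1), F_n], [F_n, F_(n-1)]] with Q = [[1,1],[1,0]].
n = 115 = 1110011₂. Square-and-multiply, entries mod 662:
Q^1 = [[1,1],[1,0]]
Q^3 = (Q^1)²·Q = [[3,2],[2,1]]
Q^7 = (Q^3)²·Q = [[21,13],[13,8]]
Q^14 = (Q^7)² = [[610,377],[377,233]]
Q^28 = (Q^14)² = [[517,51],[51,466]]
Q^57 = (Q^28)²·Q = [[277,456],[456,483]]
Q^115 = (Q^57)²·Q = [[339,5],[5,334]]
F_115 mod 662 = Q^115[0][1] = 5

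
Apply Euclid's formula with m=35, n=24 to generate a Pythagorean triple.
(649, 1680, 1801)

Euclid's formula: a = m² - n², b = 2mn, c = m² + n²
m = 35, n = 24
a = 35² - 24² = 1225 - 576 = 649
b = 2 × 35 × 24 = 1680
c = 35² + 24² = 1225 + 576 = 1801
Verification: 649² + 1680² = 421201 + 2822400 = 3243601 = 1801² ✓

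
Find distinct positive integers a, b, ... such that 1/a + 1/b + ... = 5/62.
1/13 + 1/269 + 1/216814

Greedy algorithm:
5/62: ceiling(62/5) = 13, use 1/13
3/806: ceiling(806/3) = 269, use 1/269
1/216814: ceiling(216814/1) = 216814, use 1/216814
Result: 5/62 = 1/13 + 1/269 + 1/216814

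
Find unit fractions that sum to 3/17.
1/6 + 1/102

Greedy algorithm:
3/17: ceiling(17/3) = 6, use 1/6
1/102: ceiling(102/1) = 102, use 1/102
Result: 3/17 = 1/6 + 1/102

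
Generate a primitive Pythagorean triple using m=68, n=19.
(4263, 2584, 4985)

Euclid's formula: a = m² - n², b = 2mn, c = m² + n²
m = 68, n = 19
a = 68² - 19² = 4624 - 361 = 4263
b = 2 × 68 × 19 = 2584
c = 68² + 19² = 4624 + 361 = 4985
Verification: 4263² + 2584² = 18173169 + 6677056 = 24850225 = 4985² ✓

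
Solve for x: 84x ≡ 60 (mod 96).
x ≡ 3 (mod 8)

gcd(84, 96) = 12, which divides 60, so solutions exist.
Divide through by 12: 7x ≡ 5 (mod 8).
Find 7^(-1) mod 8 by the extended Euclidean algorithm:
8 = 1 × 7 + 1  ⟹  1 = (1)·8 + (-1)·7
So (-1)·7 ≡ 1 (mod 8), i.e. 7^(-1) ≡ -1 ≡ 7 (mod 8).
x ≡ 7 × 5 = 35 ≡ 3 (mod 8).
Check: 84 × 3 = 252 ≡ 60 (mod 96).
x ≡ 3 (mod 8), giving 12 solutions mod 96.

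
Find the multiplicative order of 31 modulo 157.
78

157 is prime, so ord(31) divides φ(157) = 156.
Divisors of 156: 1, 2, 3, 4, 6, 12, 13, 26, 39, 52, 78, 156.
Repeated squaring: 31^1 ≡ 31, 31^2 ≡ 19, 31^4 ≡ 47, 31^8 ≡ 11, 31^16 ≡ 121, 31^32 ≡ 40, 31^64 ≡ 30, 31^128 ≡ 115 (mod 157).
Test 31^d mod 157 for each divisor d in increasing order:
31^1 ≡ 31
31^2 ≡ 19
31^3 = 31^2·31^1 ≡ 118
31^4 ≡ 47
31^6 = 31^4·31^2 ≡ 108
31^12 = 31^8·31^4 ≡ 46
31^13 = 31^8·31^4·31^1 ≡ 13
31^26 = 31^16·31^8·31^2 ≡ 12
31^39 = 31^32·31^4·31^2·31^1 ≡ 156
31^52 = 31^32·31^16·31^4 ≡ 144
31^78 = 31^64·31^8·31^4·31^2 ≡ 1  ← first divisor giving 1
The order is 78.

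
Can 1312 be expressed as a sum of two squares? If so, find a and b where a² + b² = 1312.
4² + 36² (a=4, b=36)

Factorization: 1312 = 2^5 × 41
By Fermat: n is sum of two squares iff every prime p ≡ 3 (mod 4) appears to even power.
All primes ≡ 3 (mod 4) appear to even power.
Search a = 0, 1, 2, … for 1312 - a² a perfect square: first hit at a = 4: 1312 - 16 = 1296 = 36².
1312 = 4² + 36² = 16 + 1296 ✓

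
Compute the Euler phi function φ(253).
220

253 = 11 × 23
φ(n) = n × ∏(1 - 1/p) for each prime p dividing n
φ(253) = 253 × (1 - 1/11) × (1 - 1/23) = 220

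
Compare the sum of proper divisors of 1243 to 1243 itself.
deficient

Proper divisors of 1243: sum = 1 + 11 + 113 = 125
Since 125 < 1243, 1243 is deficient.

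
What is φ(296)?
144

296 = 2^3 × 37
φ(n) = n × ∏(1 - 1/p) for each prime p dividing n
φ(296) = 296 × (1 - 1/2) × (1 - 1/37) = 144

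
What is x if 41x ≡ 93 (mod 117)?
x ≡ 105 (mod 117)

gcd(41, 117) = 1, which divides 93, so solutions exist.
Find 41^(-1) mod 117 by the extended Euclidean algorithm:
117 = 2 × 41 + 35  ⟹  35 = (1)·117 + (-2)·41
41 = 1 × 35 + 6  ⟹  6 = (-1)·117 + (3)·41
35 = 5 × 6 + 5  ⟹  5 = (6)·117 + (-17)·41
6 = 1 × 5 + 1  ⟹  1 = (-7)·117 + (20)·41
So (20)·41 ≡ 1 (mod 117), i.e. 41^(-1) ≡ 20 (mod 117).
x ≡ 20 × 93 = 1860 ≡ 105 (mod 117).
Check: 41 × 105 = 4305 ≡ 93 (mod 117).
Unique solution: x ≡ 105 (mod 117)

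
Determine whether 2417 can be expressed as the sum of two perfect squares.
4² + 49² (a=4, b=49)

Factorization: 2417 = 2417
By Fermat: n is sum of two squares iff every prime p ≡ 3 (mod 4) appears to even power.
All primes ≡ 3 (mod 4) appear to even power.
Search a = 0, 1, 2, … for 2417 - a² a perfect square: first hit at a = 4: 2417 - 16 = 2401 = 49².
2417 = 4² + 49² = 16 + 2401 ✓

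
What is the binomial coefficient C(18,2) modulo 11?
10

Using Lucas' theorem:
Write n=18 and k=2 in base 11:
n in base 11: [1, 7]
k in base 11: [0, 2]
C(18,2) mod 11 = ∏ C(n_i, k_i) mod 11
Digit binomials (mod 11): C(1,0) = 1; C(7,2) = 21 ≡ 10
Product: 1 × 10 = 10 ≡ 10 (mod 11)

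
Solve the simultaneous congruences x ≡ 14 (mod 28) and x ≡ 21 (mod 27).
210

Using Chinese Remainder Theorem:
M = 28 × 27 = 756
M1 = 27, M2 = 28
y1 = 27^(-1) mod 28 = 27
y2 = 28^(-1) mod 27 = 1
x = (14×27×27 + 21×28×1) mod 756 = 210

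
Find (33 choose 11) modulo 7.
6

Using Lucas' theorem:
Write n=33 and k=11 in base 7:
n in base 7: [4, 5]
k in base 7: [1, 4]
C(33,11) mod 7 = ∏ C(n_i, k_i) mod 7
Digit binomials (mod 7): C(4,1) = 4; C(5,4) = 5
Product: 4 × 5 = 20 ≡ 6 (mod 7)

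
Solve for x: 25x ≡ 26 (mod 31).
x ≡ 6 (mod 31)

gcd(25, 31) = 1, which divides 26, so solutions exist.
Find 25^(-1) mod 31 by the extended Euclidean algorithm:
31 = 1 × 25 + 6  ⟹  6 = (1)·31 + (-1)·25
25 = 4 × 6 + 1  ⟹  1 = (-4)·31 + (5)·25
So (5)·25 ≡ 1 (mod 31), i.e. 25^(-1) ≡ 5 (mod 31).
x ≡ 5 × 26 = 130 ≡ 6 (mod 31).
Check: 25 × 6 = 150 ≡ 26 (mod 31).
Unique solution: x ≡ 6 (mod 31)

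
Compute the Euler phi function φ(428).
212

428 = 2^2 × 107
φ(n) = n × ∏(1 - 1/p) for each prime p dividing n
φ(428) = 428 × (1 - 1/2) × (1 - 1/107) = 212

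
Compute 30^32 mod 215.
195

Repeated squaring. Binary of 32 = 100000.
30^1 ≡ 30 (mod 215); 30^2 ≡ 40 (mod 215); 30^4 ≡ 95 (mod 215); 30^8 ≡ 210 (mod 215); 30^16 ≡ 25 (mod 215); 30^32 ≡ 195 (mod 215)
30^32 = 30^32 ≡ 195 (mod 215)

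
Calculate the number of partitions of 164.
156919475295

p(n) counts ways to write n as a sum of positive integers (order ignored).
Euler's pentagonal recurrence: p(k) = p(k-1) + p(k-2) - p(k-5) - p(k-7) + p(k-12) + p(k-15) - ... (offsets j(3j∓1)/2, signs ++--, p(0)=1, p(<0)=0).
DP table for k = 0..163: p(0)=1, p(1)=1, p(2)=2, p(3)=3, p(4)=5, p(5)=7, p(6)=11, p(7)=15, p(8)=22, p(9)=30, p(10)=42, p(11)=56, p(12)=77, p(13)=101, p(14)=135, p(15)=176, p(16)=231, p(17)=297, p(18)=385, p(19)=490, p(20)=627, p(21)=792, p(22)=1002, p(23)=1255, p(24)=1575, p(25)=1958, p(26)=2436, p(27)=3010, p(28)=3718, p(29)=4565, p(30)=5604, p(31)=6842, p(32)=8349, p(33)=10143, p(34)=12310, p(35)=14883, p(36)=17977, p(37)=21637, p(38)=26015, p(39)=31185, p(40)=37338, p(41)=44583, p(42)=53174, p(43)=63261, p(44)=75175, p(45)=89134, p(46)=105558, p(47)=124754, p(48)=147273, p(49)=173525, p(50)=204226, p(51)=239943, p(52)=281589, p(53)=329931, p(54)=386155, p(55)=451276, p(56)=526823, p(57)=614154, p(58)=715220, p(59)=831820, p(60)=966467, p(61)=1121505, p(62)=1300156, p(63)=1505499, p(64)=1741630, p(65)=2012558, p(66)=2323520, p(67)=2679689, p(68)=3087735, p(69)=3554345, p(70)=4087968, p(71)=4697205, p(72)=5392783, p(73)=6185689, p(74)=7089500, p(75)=8118264, p(76)=9289091, p(77)=10619863, p(78)=12132164, p(79)=13848650, p(80)=15796476, p(81)=18004327, p(82)=20506255, p(83)=23338469, p(84)=26543660, p(85)=30167357, p(86)=34262962, p(87)=38887673, p(88)=44108109, p(89)=49995925, p(90)=56634173, p(91)=64112359, p(92)=72533807, p(93)=82010177, p(94)=92669720, p(95)=104651419, p(96)=118114304, p(97)=133230930, p(98)=150198136, p(99)=169229875, p(100)=190569292, p(101)=214481126, p(102)=241265379, p(103)=271248950, p(104)=304801365, p(105)=342325709, p(106)=384276336, p(107)=431149389, p(108)=483502844, p(109)=541946240, p(110)=607163746, p(111)=679903203, p(112)=761002156, p(113)=851376628, p(114)=952050665, p(115)=1064144451, p(116)=1188908248, p(117)=1327710076, p(118)=1482074143, p(119)=1653668665, p(120)=1844349560, p(121)=2056148051, p(122)=2291320912, p(123)=2552338241, p(124)=2841940500, p(125)=3163127352, p(126)=3519222692, p(127)=3913864295, p(128)=4351078600, p(129)=4835271870, p(130)=5371315400, p(131)=5964539504, p(132)=6620830889, p(133)=7346629512, p(134)=8149040695, p(135)=9035836076, p(136)=10015581680, p(137)=11097645016, p(138)=12292341831, p(139)=13610949895, p(140)=15065878135, p(141)=16670689208, p(142)=18440293320, p(143)=20390982757, p(144)=22540654445, p(145)=24908858009, p(146)=27517052599, p(147)=30388671978, p(148)=33549419497, p(149)=37027355200, p(150)=40853235313, p(151)=45060624582, p(152)=49686288421, p(153)=54770336324, p(154)=60356673280, p(155)=66493182097, p(156)=73232243759, p(157)=80630964769, p(158)=88751778802, p(159)=97662728555, p(160)=107438159466, p(161)=118159068427, p(162)=129913904637, p(163)=142798995930.
Final step: p(164) = p(163) + p(162) - p(159) - p(157) + p(152) + p(149) - p(142) - p(138) + p(129) + p(124) - p(113) - p(107) + p(94) + p(87) - p(72) - p(64) + p(47) + p(38) - p(19) - p(9)
= 142798995930 + 129913904637 - 97662728555 - 80630964769 + 49686288421 + 37027355200 - 18440293320 - 12292341831 + 4835271870 + 2841940500 - 851376628 - 431149389 + 92669720 + 38887673 - 5392783 - 1741630 + 124754 + 26015 - 490 - 30
= 156919475295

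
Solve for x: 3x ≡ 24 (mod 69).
x ≡ 8 (mod 23)

gcd(3, 69) = 3, which divides 24, so solutions exist.
Divide through by 3: x ≡ 8 (mod 23).
The coefficient of x is now 1, so x ≡ 8 (mod 23).
Check: 3 × 8 = 24 ≡ 24 (mod 69).
x ≡ 8 (mod 23), giving 3 solutions mod 69.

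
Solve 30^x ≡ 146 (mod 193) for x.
43

Baby-step giant-step with step n = ⌈√193⌉ = 14.
Baby steps 30^j mod 193 (j:value) for j=0..13: 0:1, 1:30, 2:128, 3:173, 4:172, 5:142, 6:14, 7:34, 8:55, 9:106, 10:92, 11:58, 12:3, 13:90.
Giant-step multiplier: 30^(-14) ≡ 30^(192-14) = 30^178 ≡ 96 (mod 193).
Giant steps γ_i = 146·96^i mod 193: γ_0=146, γ_1=120, γ_2=133, γ_3=30 (in table at j=1).
x = i·n + j = 3·14 + 1 = 43.
Check: 30^43 ≡ 146 (mod 193).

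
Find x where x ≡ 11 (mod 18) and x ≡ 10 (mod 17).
299

Using Chinese Remainder Theorem:
M = 18 × 17 = 306
M1 = 17, M2 = 18
y1 = 17^(-1) mod 18 = 17
y2 = 18^(-1) mod 17 = 1
x = (11×17×17 + 10×18×1) mod 306 = 299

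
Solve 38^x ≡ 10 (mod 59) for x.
21

Baby-step giant-step with step n = ⌈√59⌉ = 8.
Baby steps 38^j mod 59 (j:value) for j=0..7: 0:1, 1:38, 2:28, 3:2, 4:17, 5:56, 6:4, 7:34.
Giant-step multiplier: 38^(-8) ≡ 38^(58-8) = 38^50 ≡ 49 (mod 59).
Giant steps γ_i = 10·49^i mod 59: γ_0=10, γ_1=18, γ_2=56 (in table at j=5).
x = i·n + j = 2·8 + 5 = 21.
Check: 38^21 ≡ 10 (mod 59).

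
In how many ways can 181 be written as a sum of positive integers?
749474411781

p(n) counts ways to write n as a sum of positive integers (order ignored).
Euler's pentagonal recurrence: p(k) = p(k-1) + p(k-2) - p(k-5) - p(k-7) + p(k-12) + p(k-15) - ... (offsets j(3j∓1)/2, signs ++--, p(0)=1, p(<0)=0).
DP table for k = 0..180: p(0)=1, p(1)=1, p(2)=2, p(3)=3, p(4)=5, p(5)=7, p(6)=11, p(7)=15, p(8)=22, p(9)=30, p(10)=42, p(11)=56, p(12)=77, p(13)=101, p(14)=135, p(15)=176, p(16)=231, p(17)=297, p(18)=385, p(19)=490, p(20)=627, p(21)=792, p(22)=1002, p(23)=1255, p(24)=1575, p(25)=1958, p(26)=2436, p(27)=3010, p(28)=3718, p(29)=4565, p(30)=5604, p(31)=6842, p(32)=8349, p(33)=10143, p(34)=12310, p(35)=14883, p(36)=17977, p(37)=21637, p(38)=26015, p(39)=31185, p(40)=37338, p(41)=44583, p(42)=53174, p(43)=63261, p(44)=75175, p(45)=89134, p(46)=105558, p(47)=124754, p(48)=147273, p(49)=173525, p(50)=204226, p(51)=239943, p(52)=281589, p(53)=329931, p(54)=386155, p(55)=451276, p(56)=526823, p(57)=614154, p(58)=715220, p(59)=831820, p(60)=966467, p(61)=1121505, p(62)=1300156, p(63)=1505499, p(64)=1741630, p(65)=2012558, p(66)=2323520, p(67)=2679689, p(68)=3087735, p(69)=3554345, p(70)=4087968, p(71)=4697205, p(72)=5392783, p(73)=6185689, p(74)=7089500, p(75)=8118264, p(76)=9289091, p(77)=10619863, p(78)=12132164, p(79)=13848650, p(80)=15796476, p(81)=18004327, p(82)=20506255, p(83)=23338469, p(84)=26543660, p(85)=30167357, p(86)=34262962, p(87)=38887673, p(88)=44108109, p(89)=49995925, p(90)=56634173, p(91)=64112359, p(92)=72533807, p(93)=82010177, p(94)=92669720, p(95)=104651419, p(96)=118114304, p(97)=133230930, p(98)=150198136, p(99)=169229875, p(100)=190569292, p(101)=214481126, p(102)=241265379, p(103)=271248950, p(104)=304801365, p(105)=342325709, p(106)=384276336, p(107)=431149389, p(108)=483502844, p(109)=541946240, p(110)=607163746, p(111)=679903203, p(112)=761002156, p(113)=851376628, p(114)=952050665, p(115)=1064144451, p(116)=1188908248, p(117)=1327710076, p(118)=1482074143, p(119)=1653668665, p(120)=1844349560, p(121)=2056148051, p(122)=2291320912, p(123)=2552338241, p(124)=2841940500, p(125)=3163127352, p(126)=3519222692, p(127)=3913864295, p(128)=4351078600, p(129)=4835271870, p(130)=5371315400, p(131)=5964539504, p(132)=6620830889, p(133)=7346629512, p(134)=8149040695, p(135)=9035836076, p(136)=10015581680, p(137)=11097645016, p(138)=12292341831, p(139)=13610949895, p(140)=15065878135, p(141)=16670689208, p(142)=18440293320, p(143)=20390982757, p(144)=22540654445, p(145)=24908858009, p(146)=27517052599, p(147)=30388671978, p(148)=33549419497, p(149)=37027355200, p(150)=40853235313, p(151)=45060624582, p(152)=49686288421, p(153)=54770336324, p(154)=60356673280, p(155)=66493182097, p(156)=73232243759, p(157)=80630964769, p(158)=88751778802, p(159)=97662728555, p(160)=107438159466, p(161)=118159068427, p(162)=129913904637, p(163)=142798995930, p(164)=156919475295, p(165)=172389800255, p(166)=189334822579, p(167)=207890420102, p(168)=228204732751, p(169)=250438925115, p(170)=274768617130, p(171)=301384802048, p(172)=330495499613, p(173)=362326859895, p(174)=397125074750, p(175)=435157697830, p(176)=476715857290, p(177)=522115831195, p(178)=571701605655, p(179)=625846753120, p(180)=684957390936.
Final step: p(181) = p(180) + p(179) - p(176) - p(174) + p(169) + p(166) - p(159) - p(155) + p(146) + p(141) - p(130) - p(124) + p(111) + p(104) - p(89) - p(81) + p(64) + p(55) - p(36) - p(26) + p(5)
= 684957390936 + 625846753120 - 476715857290 - 397125074750 + 250438925115 + 189334822579 - 97662728555 - 66493182097 + 27517052599 + 16670689208 - 5371315400 - 2841940500 + 679903203 + 304801365 - 49995925 - 18004327 + 1741630 + 451276 - 17977 - 2436 + 7
= 749474411781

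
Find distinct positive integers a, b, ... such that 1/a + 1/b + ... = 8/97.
1/13 + 1/181 + 1/38041 + 1/1736503177 + 1/3769304102927363485 + 1/18943537893793408504192074528154430149 + 1/538286441900380211365817285104907086347439746130226973253778132494225813153 + 1/579504587067542801713103191859918608251030291952195423583529357653899418686342360361798689053273749372615043661810228371898539583862011424993909789665

Greedy algorithm:
8/97: ceiling(97/8) = 13, use 1/13
7/1261: ceiling(1261/7) = 181, use 1/181
6/228241: ceiling(228241/6) = 38041, use 1/38041
5/8682515881: ceiling(8682515881/5) = 1736503177, use 1/1736503177
4/15077216411709453937: ceiling(15077216411709453937/4) = 3769304102927363485, use 1/3769304102927363485
3/56830613681380225512576223584463290445: ceiling(56830613681380225512576223584463290445/3) = 18943537893793408504192074528154430149, use 1/18943537893793408504192074528154430149
2/1076572883800760422731634570209814172694879492260453946507556264988451626305: ceiling(1076572883800760422731634570209814172694879492260453946507556264988451626305/2) = 538286441900380211365817285104907086347439746130226973253778132494225813153, use 1/538286441900380211365817285104907086347439746130226973253778132494225813153
1/579504587067542801713103191859918608251030291952195423583529357653899418686342360361798689053273749372615043661810228371898539583862011424993909789665: ceiling(579504587067542801713103191859918608251030291952195423583529357653899418686342360361798689053273749372615043661810228371898539583862011424993909789665/1) = 579504587067542801713103191859918608251030291952195423583529357653899418686342360361798689053273749372615043661810228371898539583862011424993909789665, use 1/579504587067542801713103191859918608251030291952195423583529357653899418686342360361798689053273749372615043661810228371898539583862011424993909789665
Result: 8/97 = 1/13 + 1/181 + 1/38041 + 1/1736503177 + 1/3769304102927363485 + 1/18943537893793408504192074528154430149 + 1/538286441900380211365817285104907086347439746130226973253778132494225813153 + 1/579504587067542801713103191859918608251030291952195423583529357653899418686342360361798689053273749372615043661810228371898539583862011424993909789665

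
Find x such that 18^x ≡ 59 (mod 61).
7

Baby-step giant-step with step n = ⌈√61⌉ = 8.
Baby steps 18^j mod 61 (j:value) for j=0..7: 0:1, 1:18, 2:19, 3:37, 4:56, 5:32, 6:27, 7:59.
h = 59 is already in the table at j=7, so x = 7.
Check: 18^7 ≡ 59 (mod 61).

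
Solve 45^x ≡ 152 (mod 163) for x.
20

Baby-step giant-step with step n = ⌈√163⌉ = 13.
Baby steps 45^j mod 163 (j:value) for j=0..12: 0:1, 1:45, 2:69, 3:8, 4:34, 5:63, 6:64, 7:109, 8:15, 9:23, 10:57, 11:120, 12:21.
Giant-step multiplier: 45^(-13) ≡ 45^(162-13) = 45^149 ≡ 79 (mod 163).
Giant steps γ_i = 152·79^i mod 163: γ_0=152, γ_1=109 (in table at j=7).
x = i·n + j = 1·13 + 7 = 20.
Check: 45^20 ≡ 152 (mod 163).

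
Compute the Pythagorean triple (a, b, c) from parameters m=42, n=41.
(83, 3444, 3445)

Euclid's formula: a = m² - n², b = 2mn, c = m² + n²
m = 42, n = 41
a = 42² - 41² = 1764 - 1681 = 83
b = 2 × 42 × 41 = 3444
c = 42² + 41² = 1764 + 1681 = 3445
Verification: 83² + 3444² = 6889 + 11861136 = 11868025 = 3445² ✓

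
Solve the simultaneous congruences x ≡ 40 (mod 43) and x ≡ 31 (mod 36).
427

Using Chinese Remainder Theorem:
M = 43 × 36 = 1548
M1 = 36, M2 = 43
y1 = 36^(-1) mod 43 = 6
y2 = 43^(-1) mod 36 = 31
x = (40×36×6 + 31×43×31) mod 1548 = 427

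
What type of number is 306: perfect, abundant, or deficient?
abundant

Proper divisors of 306: sum = 1 + 2 + 3 + 6 + 9 + 17 + 18 + 34 + 51 + 102 + 153 = 396
Since 396 > 306, 306 is abundant.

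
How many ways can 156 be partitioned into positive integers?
73232243759

p(n) counts ways to write n as a sum of positive integers (order ignored).
Euler's pentagonal recurrence: p(k) = p(k-1) + p(k-2) - p(k-5) - p(k-7) + p(k-12) + p(k-15) - ... (offsets j(3j∓1)/2, signs ++--, p(0)=1, p(<0)=0).
DP table for k = 0..155: p(0)=1, p(1)=1, p(2)=2, p(3)=3, p(4)=5, p(5)=7, p(6)=11, p(7)=15, p(8)=22, p(9)=30, p(10)=42, p(11)=56, p(12)=77, p(13)=101, p(14)=135, p(15)=176, p(16)=231, p(17)=297, p(18)=385, p(19)=490, p(20)=627, p(21)=792, p(22)=1002, p(23)=1255, p(24)=1575, p(25)=1958, p(26)=2436, p(27)=3010, p(28)=3718, p(29)=4565, p(30)=5604, p(31)=6842, p(32)=8349, p(33)=10143, p(34)=12310, p(35)=14883, p(36)=17977, p(37)=21637, p(38)=26015, p(39)=31185, p(40)=37338, p(41)=44583, p(42)=53174, p(43)=63261, p(44)=75175, p(45)=89134, p(46)=105558, p(47)=124754, p(48)=147273, p(49)=173525, p(50)=204226, p(51)=239943, p(52)=281589, p(53)=329931, p(54)=386155, p(55)=451276, p(56)=526823, p(57)=614154, p(58)=715220, p(59)=831820, p(60)=966467, p(61)=1121505, p(62)=1300156, p(63)=1505499, p(64)=1741630, p(65)=2012558, p(66)=2323520, p(67)=2679689, p(68)=3087735, p(69)=3554345, p(70)=4087968, p(71)=4697205, p(72)=5392783, p(73)=6185689, p(74)=7089500, p(75)=8118264, p(76)=9289091, p(77)=10619863, p(78)=12132164, p(79)=13848650, p(80)=15796476, p(81)=18004327, p(82)=20506255, p(83)=23338469, p(84)=26543660, p(85)=30167357, p(86)=34262962, p(87)=38887673, p(88)=44108109, p(89)=49995925, p(90)=56634173, p(91)=64112359, p(92)=72533807, p(93)=82010177, p(94)=92669720, p(95)=104651419, p(96)=118114304, p(97)=133230930, p(98)=150198136, p(99)=169229875, p(100)=190569292, p(101)=214481126, p(102)=241265379, p(103)=271248950, p(104)=304801365, p(105)=342325709, p(106)=384276336, p(107)=431149389, p(108)=483502844, p(109)=541946240, p(110)=607163746, p(111)=679903203, p(112)=761002156, p(113)=851376628, p(114)=952050665, p(115)=1064144451, p(116)=1188908248, p(117)=1327710076, p(118)=1482074143, p(119)=1653668665, p(120)=1844349560, p(121)=2056148051, p(122)=2291320912, p(123)=2552338241, p(124)=2841940500, p(125)=3163127352, p(126)=3519222692, p(127)=3913864295, p(128)=4351078600, p(129)=4835271870, p(130)=5371315400, p(131)=5964539504, p(132)=6620830889, p(133)=7346629512, p(134)=8149040695, p(135)=9035836076, p(136)=10015581680, p(137)=11097645016, p(138)=12292341831, p(139)=13610949895, p(140)=15065878135, p(141)=16670689208, p(142)=18440293320, p(143)=20390982757, p(144)=22540654445, p(145)=24908858009, p(146)=27517052599, p(147)=30388671978, p(148)=33549419497, p(149)=37027355200, p(150)=40853235313, p(151)=45060624582, p(152)=49686288421, p(153)=54770336324, p(154)=60356673280, p(155)=66493182097.
Final step: p(156) = p(155) + p(154) - p(151) - p(149) + p(144) + p(141) - p(134) - p(130) + p(121) + p(116) - p(105) - p(99) + p(86) + p(79) - p(64) - p(56) + p(39) + p(30) - p(11) - p(1)
= 66493182097 + 60356673280 - 45060624582 - 37027355200 + 22540654445 + 16670689208 - 8149040695 - 5371315400 + 2056148051 + 1188908248 - 342325709 - 169229875 + 34262962 + 13848650 - 1741630 - 526823 + 31185 + 5604 - 56 - 1
= 73232243759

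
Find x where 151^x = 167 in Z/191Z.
159

Baby-step giant-step with step n = ⌈√191⌉ = 14.
Baby steps 151^j mod 191 (j:value) for j=0..13: 0:1, 1:151, 2:72, 3:176, 4:27, 5:66, 6:34, 7:168, 8:156, 9:63, 10:154, 11:143, 12:10, 13:173.
Giant-step multiplier: 151^(-14) ≡ 151^(190-14) = 151^176 ≡ 13 (mod 191).
Giant steps γ_i = 167·13^i mod 191: γ_0=167, γ_1=70, γ_2=146, γ_3=179, γ_4=35, γ_5=73, γ_6=185, γ_7=113, γ_8=132, γ_9=188, γ_10=152, γ_11=66 (in table at j=5).
x = i·n + j = 11·14 + 5 = 159.
Check: 151^159 ≡ 167 (mod 191).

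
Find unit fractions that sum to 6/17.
1/3 + 1/51

Greedy algorithm:
6/17: ceiling(17/6) = 3, use 1/3
1/51: ceiling(51/1) = 51, use 1/51
Result: 6/17 = 1/3 + 1/51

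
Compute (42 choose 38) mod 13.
0

Using Lucas' theorem:
Write n=42 and k=38 in base 13:
n in base 13: [3, 3]
k in base 13: [2, 12]
C(42,38) mod 13 = ∏ C(n_i, k_i) mod 13
Digit binomials (mod 13): C(3,2) = 3; C(3,12) = 0 (k_i > n_i)
Product: 3 × 0 = 0 ≡ 0 (mod 13)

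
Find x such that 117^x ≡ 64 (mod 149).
90

Baby-step giant-step with step n = ⌈√149⌉ = 13.
Baby steps 117^j mod 149 (j:value) for j=0..12: 0:1, 1:117, 2:130, 3:12, 4:63, 5:70, 6:144, 7:11, 8:95, 9:89, 10:132, 11:97, 12:25.
Giant-step multiplier: 117^(-13) ≡ 117^(148-13) = 117^135 ≡ 65 (mod 149).
Giant steps γ_i = 64·65^i mod 149: γ_0=64, γ_1=137, γ_2=114, γ_3=109, γ_4=82, γ_5=115, γ_6=25 (in table at j=12).
x = i·n + j = 6·13 + 12 = 90.
Check: 117^90 ≡ 64 (mod 149).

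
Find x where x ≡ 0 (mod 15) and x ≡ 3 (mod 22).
135

Using Chinese Remainder Theorem:
M = 15 × 22 = 330
M1 = 22, M2 = 15
y1 = 22^(-1) mod 15 = 13
y2 = 15^(-1) mod 22 = 3
x = (0×22×13 + 3×15×3) mod 330 = 135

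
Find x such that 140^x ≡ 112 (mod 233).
18

Baby-step giant-step with step n = ⌈√233⌉ = 16.
Baby steps 140^j mod 233 (j:value) for j=0..15: 0:1, 1:140, 2:28, 3:192, 4:85, 5:17, 6:50, 7:10, 8:2, 9:47, 10:56, 11:151, 12:170, 13:34, 14:100, 15:20.
Giant-step multiplier: 140^(-16) ≡ 140^(232-16) = 140^216 ≡ 175 (mod 233).
Giant steps γ_i = 112·175^i mod 233: γ_0=112, γ_1=28 (in table at j=2).
x = i·n + j = 1·16 + 2 = 18.
Check: 140^18 ≡ 112 (mod 233).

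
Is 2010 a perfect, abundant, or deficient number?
abundant

Proper divisors of 2010: sum = 1 + 2 + 3 + 5 + 6 + 10 + 15 + 30 + 67 + 134 + 201 + 335 + 402 + 670 + 1005 = 2886
Since 2886 > 2010, 2010 is abundant.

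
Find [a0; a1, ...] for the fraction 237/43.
[5; 1, 1, 21]

Euclidean algorithm steps:
237 = 5 × 43 + 22
43 = 1 × 22 + 21
22 = 1 × 21 + 1
21 = 21 × 1 + 0
Continued fraction: [5; 1, 1, 21]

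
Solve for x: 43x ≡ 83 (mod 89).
x ≡ 4 (mod 89)

gcd(43, 89) = 1, which divides 83, so solutions exist.
Find 43^(-1) mod 89 by the extended Euclidean algorithm:
89 = 2 × 43 + 3  ⟹  3 = (1)·89 + (-2)·43
43 = 14 × 3 + 1  ⟹  1 = (-14)·89 + (29)·43
So (29)·43 ≡ 1 (mod 89), i.e. 43^(-1) ≡ 29 (mod 89).
x ≡ 29 × 83 = 2407 ≡ 4 (mod 89).
Check: 43 × 4 = 172 ≡ 83 (mod 89).
Unique solution: x ≡ 4 (mod 89)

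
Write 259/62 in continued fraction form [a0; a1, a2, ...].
[4; 5, 1, 1, 1, 3]

Euclidean algorithm steps:
259 = 4 × 62 + 11
62 = 5 × 11 + 7
11 = 1 × 7 + 4
7 = 1 × 4 + 3
4 = 1 × 3 + 1
3 = 3 × 1 + 0
Continued fraction: [4; 5, 1, 1, 1, 3]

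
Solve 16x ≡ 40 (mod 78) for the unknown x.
x ≡ 22 (mod 39)

gcd(16, 78) = 2, which divides 40, so solutions exist.
Divide through by 2: 8x ≡ 20 (mod 39).
Find 8^(-1) mod 39 by the extended Euclidean algorithm:
39 = 4 × 8 + 7  ⟹  7 = (1)·39 + (-4)·8
8 = 1 × 7 + 1  ⟹  1 = (-1)·39 + (5)·8
So (5)·8 ≡ 1 (mod 39), i.e. 8^(-1) ≡ 5 (mod 39).
x ≡ 5 × 20 = 100 ≡ 22 (mod 39).
Check: 16 × 22 = 352 ≡ 40 (mod 78).
x ≡ 22 (mod 39), giving 2 solutions mod 78.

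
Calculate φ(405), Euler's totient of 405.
216

405 = 3^4 × 5
φ(n) = n × ∏(1 - 1/p) for each prime p dividing n
φ(405) = 405 × (1 - 1/3) × (1 - 1/5) = 216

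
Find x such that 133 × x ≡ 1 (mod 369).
283

gcd(133, 369) = 1, so the inverse exists.
Extended Euclidean algorithm on (369, 133):
369 = 2 × 133 + 103  ⟹  103 = (1)·369 + (-2)·133
133 = 1 × 103 + 30  ⟹  30 = (-1)·369 + (3)·133
103 = 3 × 30 + 13  ⟹  13 = (4)·369 + (-11)·133
30 = 2 × 13 + 4  ⟹  4 = (-9)·369 + (25)·133
13 = 3 × 4 + 1  ⟹  1 = (31)·369 + (-86)·133
So (-86)·133 ≡ 1 (mod 369), i.e. 133^(-1) ≡ -86 ≡ 283 (mod 369).
Check: 133 × 283 = 37639 ≡ 1 (mod 369)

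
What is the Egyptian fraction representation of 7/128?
1/19 + 1/487 + 1/394795 + 1/467588881280

Greedy algorithm:
7/128: ceiling(128/7) = 19, use 1/19
5/2432: ceiling(2432/5) = 487, use 1/487
3/1184384: ceiling(1184384/3) = 394795, use 1/394795
1/467588881280: ceiling(467588881280/1) = 467588881280, use 1/467588881280
Result: 7/128 = 1/19 + 1/487 + 1/394795 + 1/467588881280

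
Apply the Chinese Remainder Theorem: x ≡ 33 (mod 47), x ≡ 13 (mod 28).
1161

Using Chinese Remainder Theorem:
M = 47 × 28 = 1316
M1 = 28, M2 = 47
y1 = 28^(-1) mod 47 = 42
y2 = 47^(-1) mod 28 = 3
x = (33×28×42 + 13×47×3) mod 1316 = 1161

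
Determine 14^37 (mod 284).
88

Repeated squaring. Binary of 37 = 100101.
14^1 ≡ 14 (mod 284); 14^2 ≡ 196 (mod 284); 14^4 ≡ 76 (mod 284); 14^8 ≡ 96 (mod 284); 14^16 ≡ 128 (mod 284); 14^32 ≡ 196 (mod 284)
14^37 = 14^1 × 14^4 × 14^32 ≡ 88 (mod 284)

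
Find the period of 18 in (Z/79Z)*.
13

79 is prime, so ord(18) divides φ(79) = 78.
Divisors of 78: 1, 2, 3, 6, 13, 26, 39, 78.
Repeated squaring: 18^1 ≡ 18, 18^2 ≡ 8, 18^4 ≡ 64, 18^8 ≡ 67, 18^16 ≡ 65, 18^32 ≡ 38, 18^64 ≡ 22 (mod 79).
Test 18^d mod 79 for each divisor d in increasing order:
18^1 ≡ 18
18^2 ≡ 8
18^3 = 18^2·18^1 ≡ 65
18^6 = 18^4·18^2 ≡ 38
18^13 = 18^8·18^4·18^1 ≡ 1  ← first divisor giving 1
The order is 13.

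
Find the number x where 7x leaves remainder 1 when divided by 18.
13

gcd(7, 18) = 1, so the inverse exists.
Extended Euclidean algorithm on (18, 7):
18 = 2 × 7 + 4  ⟹  4 = (1)·18 + (-2)·7
7 = 1 × 4 + 3  ⟹  3 = (-1)·18 + (3)·7
4 = 1 × 3 + 1  ⟹  1 = (2)·18 + (-5)·7
So (-5)·7 ≡ 1 (mod 18), i.e. 7^(-1) ≡ -5 ≡ 13 (mod 18).
Check: 7 × 13 = 91 ≡ 1 (mod 18)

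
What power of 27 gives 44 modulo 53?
44

Baby-step giant-step with step n = ⌈√53⌉ = 8.
Baby steps 27^j mod 53 (j:value) for j=0..7: 0:1, 1:27, 2:40, 3:20, 4:10, 5:5, 6:29, 7:41.
Giant-step multiplier: 27^(-8) ≡ 27^(52-8) = 27^44 ≡ 44 (mod 53).
Giant steps γ_i = 44·44^i mod 53: γ_0=44, γ_1=28, γ_2=13, γ_3=42, γ_4=46, γ_5=10 (in table at j=4).
x = i·n + j = 5·8 + 4 = 44.
Check: 27^44 ≡ 44 (mod 53).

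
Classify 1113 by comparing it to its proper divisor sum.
deficient

Proper divisors of 1113: sum = 1 + 3 + 7 + 21 + 53 + 159 + 371 = 615
Since 615 < 1113, 1113 is deficient.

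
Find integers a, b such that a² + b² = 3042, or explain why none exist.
21² + 51² (a=21, b=51)

Factorization: 3042 = 2 × 3^2 × 13^2
By Fermat: n is sum of two squares iff every prime p ≡ 3 (mod 4) appears to even power.
All primes ≡ 3 (mod 4) appear to even power.
Search a = 0, 1, 2, … for 3042 - a² a perfect square: first hit at a = 21: 3042 - 441 = 2601 = 51².
3042 = 21² + 51² = 441 + 2601 ✓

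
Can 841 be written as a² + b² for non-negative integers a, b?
0² + 29² (a=0, b=29)

Factorization: 841 = 29^2
By Fermat: n is sum of two squares iff every prime p ≡ 3 (mod 4) appears to even power.
All primes ≡ 3 (mod 4) appear to even power.
Search a = 0, 1, 2, … for 841 - a² a perfect square: first hit at a = 0: 841 - 0 = 841 = 29².
841 = 0² + 29² = 0 + 841 ✓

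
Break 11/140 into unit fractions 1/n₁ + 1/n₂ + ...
1/13 + 1/607 + 1/1104740

Greedy algorithm:
11/140: ceiling(140/11) = 13, use 1/13
3/1820: ceiling(1820/3) = 607, use 1/607
1/1104740: ceiling(1104740/1) = 1104740, use 1/1104740
Result: 11/140 = 1/13 + 1/607 + 1/1104740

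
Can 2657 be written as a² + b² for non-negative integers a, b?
16² + 49² (a=16, b=49)

Factorization: 2657 = 2657
By Fermat: n is sum of two squares iff every prime p ≡ 3 (mod 4) appears to even power.
All primes ≡ 3 (mod 4) appear to even power.
Search a = 0, 1, 2, … for 2657 - a² a perfect square: first hit at a = 16: 2657 - 256 = 2401 = 49².
2657 = 16² + 49² = 256 + 2401 ✓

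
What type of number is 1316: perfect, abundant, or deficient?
abundant

Proper divisors of 1316: sum = 1 + 2 + 4 + 7 + 14 + 28 + 47 + 94 + 188 + 329 + 658 = 1372
Since 1372 > 1316, 1316 is abundant.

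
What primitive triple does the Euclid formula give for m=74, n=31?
(4515, 4588, 6437)

Euclid's formula: a = m² - n², b = 2mn, c = m² + n²
m = 74, n = 31
a = 74² - 31² = 5476 - 961 = 4515
b = 2 × 74 × 31 = 4588
c = 74² + 31² = 5476 + 961 = 6437
Verification: 4515² + 4588² = 20385225 + 21049744 = 41434969 = 6437² ✓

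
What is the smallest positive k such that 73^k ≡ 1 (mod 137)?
17

137 is prime, so ord(73) divides φ(137) = 136.
Divisors of 136: 1, 2, 4, 8, 17, 34, 68, 136.
Repeated squaring: 73^1 ≡ 73, 73^2 ≡ 123, 73^4 ≡ 59, 73^8 ≡ 56, 73^16 ≡ 122, 73^32 ≡ 88, 73^64 ≡ 72, 73^128 ≡ 115 (mod 137).
Test 73^d mod 137 for each divisor d in increasing order:
73^1 ≡ 73
73^2 ≡ 123
73^4 ≡ 59
73^8 ≡ 56
73^17 = 73^16·73^1 ≡ 1  ← first divisor giving 1
The order is 17.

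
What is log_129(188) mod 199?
90

Baby-step giant-step with step n = ⌈√199⌉ = 15.
Baby steps 129^j mod 199 (j:value) for j=0..14: 0:1, 1:129, 2:124, 3:76, 4:53, 5:71, 6:5, 7:48, 8:23, 9:181, 10:66, 11:156, 12:25, 13:41, 14:115.
Giant-step multiplier: 129^(-15) ≡ 129^(198-15) = 129^183 ≡ 42 (mod 199).
Giant steps γ_i = 188·42^i mod 199: γ_0=188, γ_1=135, γ_2=98, γ_3=136, γ_4=140, γ_5=109, γ_6=1 (in table at j=0).
x = i·n + j = 6·15 + 0 = 90.
Check: 129^90 ≡ 188 (mod 199).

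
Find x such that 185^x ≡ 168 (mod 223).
133

Baby-step giant-step with step n = ⌈√223⌉ = 15.
Baby steps 185^j mod 223 (j:value) for j=0..14: 0:1, 1:185, 2:106, 3:209, 4:86, 5:77, 6:196, 7:134, 8:37, 9:155, 10:131, 11:151, 12:60, 13:173, 14:116.
Giant-step multiplier: 185^(-15) ≡ 185^(222-15) = 185^207 ≡ 193 (mod 223).
Giant steps γ_i = 168·193^i mod 223: γ_0=168, γ_1=89, γ_2=6, γ_3=43, γ_4=48, γ_5=121, γ_6=161, γ_7=76, γ_8=173 (in table at j=13).
x = i·n + j = 8·15 + 13 = 133.
Check: 185^133 ≡ 168 (mod 223).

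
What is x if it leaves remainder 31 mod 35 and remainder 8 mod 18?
206

Using Chinese Remainder Theorem:
M = 35 × 18 = 630
M1 = 18, M2 = 35
y1 = 18^(-1) mod 35 = 2
y2 = 35^(-1) mod 18 = 17
x = (31×18×2 + 8×35×17) mod 630 = 206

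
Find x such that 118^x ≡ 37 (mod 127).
112

Baby-step giant-step with step n = ⌈√127⌉ = 12.
Baby steps 118^j mod 127 (j:value) for j=0..11: 0:1, 1:118, 2:81, 3:33, 4:84, 5:6, 6:73, 7:105, 8:71, 9:123, 10:36, 11:57.
Giant-step multiplier: 118^(-12) ≡ 118^(126-12) = 118^114 ≡ 76 (mod 127).
Giant steps γ_i = 37·76^i mod 127: γ_0=37, γ_1=18, γ_2=98, γ_3=82, γ_4=9, γ_5=49, γ_6=41, γ_7=68, γ_8=88, γ_9=84 (in table at j=4).
x = i·n + j = 9·12 + 4 = 112.
Check: 118^112 ≡ 37 (mod 127).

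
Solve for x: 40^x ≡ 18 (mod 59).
37

Baby-step giant-step with step n = ⌈√59⌉ = 8.
Baby steps 40^j mod 59 (j:value) for j=0..7: 0:1, 1:40, 2:7, 3:44, 4:49, 5:13, 6:48, 7:32.
Giant-step multiplier: 40^(-8) ≡ 40^(58-8) = 40^50 ≡ 36 (mod 59).
Giant steps γ_i = 18·36^i mod 59: γ_0=18, γ_1=58, γ_2=23, γ_3=2, γ_4=13 (in table at j=5).
x = i·n + j = 4·8 + 5 = 37.
Check: 40^37 ≡ 18 (mod 59).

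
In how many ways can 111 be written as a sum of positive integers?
679903203

p(n) counts ways to write n as a sum of positive integers (order ignored).
Euler's pentagonal recurrence: p(k) = p(k-1) + p(k-2) - p(k-5) - p(k-7) + p(k-12) + p(k-15) - ... (offsets j(3j∓1)/2, signs ++--, p(0)=1, p(<0)=0).
DP table for k = 0..110: p(0)=1, p(1)=1, p(2)=2, p(3)=3, p(4)=5, p(5)=7, p(6)=11, p(7)=15, p(8)=22, p(9)=30, p(10)=42, p(11)=56, p(12)=77, p(13)=101, p(14)=135, p(15)=176, p(16)=231, p(17)=297, p(18)=385, p(19)=490, p(20)=627, p(21)=792, p(22)=1002, p(23)=1255, p(24)=1575, p(25)=1958, p(26)=2436, p(27)=3010, p(28)=3718, p(29)=4565, p(30)=5604, p(31)=6842, p(32)=8349, p(33)=10143, p(34)=12310, p(35)=14883, p(36)=17977, p(37)=21637, p(38)=26015, p(39)=31185, p(40)=37338, p(41)=44583, p(42)=53174, p(43)=63261, p(44)=75175, p(45)=89134, p(46)=105558, p(47)=124754, p(48)=147273, p(49)=173525, p(50)=204226, p(51)=239943, p(52)=281589, p(53)=329931, p(54)=386155, p(55)=451276, p(56)=526823, p(57)=614154, p(58)=715220, p(59)=831820, p(60)=966467, p(61)=1121505, p(62)=1300156, p(63)=1505499, p(64)=1741630, p(65)=2012558, p(66)=2323520, p(67)=2679689, p(68)=3087735, p(69)=3554345, p(70)=4087968, p(71)=4697205, p(72)=5392783, p(73)=6185689, p(74)=7089500, p(75)=8118264, p(76)=9289091, p(77)=10619863, p(78)=12132164, p(79)=13848650, p(80)=15796476, p(81)=18004327, p(82)=20506255, p(83)=23338469, p(84)=26543660, p(85)=30167357, p(86)=34262962, p(87)=38887673, p(88)=44108109, p(89)=49995925, p(90)=56634173, p(91)=64112359, p(92)=72533807, p(93)=82010177, p(94)=92669720, p(95)=104651419, p(96)=118114304, p(97)=133230930, p(98)=150198136, p(99)=169229875, p(100)=190569292, p(101)=214481126, p(102)=241265379, p(103)=271248950, p(104)=304801365, p(105)=342325709, p(106)=384276336, p(107)=431149389, p(108)=483502844, p(109)=541946240, p(110)=607163746.
Final step: p(111) = p(110) + p(109) - p(106) - p(104) + p(99) + p(96) - p(89) - p(85) + p(76) + p(71) - p(60) - p(54) + p(41) + p(34) - p(19) - p(11)
= 607163746 + 541946240 - 384276336 - 304801365 + 169229875 + 118114304 - 49995925 - 30167357 + 9289091 + 4697205 - 966467 - 386155 + 44583 + 12310 - 490 - 56
= 679903203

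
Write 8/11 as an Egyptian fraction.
1/2 + 1/5 + 1/37 + 1/4070

Greedy algorithm:
8/11: ceiling(11/8) = 2, use 1/2
5/22: ceiling(22/5) = 5, use 1/5
3/110: ceiling(110/3) = 37, use 1/37
1/4070: ceiling(4070/1) = 4070, use 1/4070
Result: 8/11 = 1/2 + 1/5 + 1/37 + 1/4070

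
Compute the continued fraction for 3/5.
[0; 1, 1, 2]

Euclidean algorithm steps:
3 = 0 × 5 + 3
5 = 1 × 3 + 2
3 = 1 × 2 + 1
2 = 2 × 1 + 0
Continued fraction: [0; 1, 1, 2]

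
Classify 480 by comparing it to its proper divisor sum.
abundant

Proper divisors of 480: sum = 1 + 2 + 3 + 4 + 5 + 6 + 8 + 10 + ... + 96 + 120 + 160 + 240 (23 divisors) = 1032
Since 1032 > 480, 480 is abundant.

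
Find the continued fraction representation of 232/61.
[3; 1, 4, 12]

Euclidean algorithm steps:
232 = 3 × 61 + 49
61 = 1 × 49 + 12
49 = 4 × 12 + 1
12 = 12 × 1 + 0
Continued fraction: [3; 1, 4, 12]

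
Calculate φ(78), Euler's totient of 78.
24

78 = 2 × 3 × 13
φ(n) = n × ∏(1 - 1/p) for each prime p dividing n
φ(78) = 78 × (1 - 1/2) × (1 - 1/3) × (1 - 1/13) = 24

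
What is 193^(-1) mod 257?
4

gcd(193, 257) = 1, so the inverse exists.
Extended Euclidean algorithm on (257, 193):
257 = 1 × 193 + 64  ⟹  64 = (1)·257 + (-1)·193
193 = 3 × 64 + 1  ⟹  1 = (-3)·257 + (4)·193
So (4)·193 ≡ 1 (mod 257), i.e. 193^(-1) ≡ 4 (mod 257).
Check: 193 × 4 = 772 ≡ 1 (mod 257)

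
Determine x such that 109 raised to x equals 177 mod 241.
180

Baby-step giant-step with step n = ⌈√241⌉ = 16.
Baby steps 109^j mod 241 (j:value) for j=0..15: 0:1, 1:109, 2:72, 3:136, 4:123, 5:152, 6:180, 7:99, 8:187, 9:139, 10:209, 11:127, 12:106, 13:227, 14:161, 15:197.
Giant-step multiplier: 109^(-16) ≡ 109^(240-16) = 109^224 ≡ 231 (mod 241).
Giant steps γ_i = 177·231^i mod 241: γ_0=177, γ_1=158, γ_2=107, γ_3=135, γ_4=96, γ_5=4, γ_6=201, γ_7=159, γ_8=97, γ_9=235, γ_10=60, γ_11=123 (in table at j=4).
x = i·n + j = 11·16 + 4 = 180.
Check: 109^180 ≡ 177 (mod 241).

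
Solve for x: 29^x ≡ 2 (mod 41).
38

Baby-step giant-step with step n = ⌈√41⌉ = 7.
Baby steps 29^j mod 41 (j:value) for j=0..6: 0:1, 1:29, 2:21, 3:35, 4:31, 5:38, 6:36.
Giant-step multiplier: 29^(-7) ≡ 29^(40-7) = 29^33 ≡ 13 (mod 41).
Giant steps γ_i = 2·13^i mod 41: γ_0=2, γ_1=26, γ_2=10, γ_3=7, γ_4=9, γ_5=35 (in table at j=3).
x = i·n + j = 5·7 + 3 = 38.
Check: 29^38 ≡ 2 (mod 41).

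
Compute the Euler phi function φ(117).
72

117 = 3^2 × 13
φ(n) = n × ∏(1 - 1/p) for each prime p dividing n
φ(117) = 117 × (1 - 1/3) × (1 - 1/13) = 72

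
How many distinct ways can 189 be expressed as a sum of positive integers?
1527273599625

p(n) counts ways to write n as a sum of positive integers (order ignored).
Euler's pentagonal recurrence: p(k) = p(k-1) + p(k-2) - p(k-5) - p(k-7) + p(k-12) + p(k-15) - ... (offsets j(3j∓1)/2, signs ++--, p(0)=1, p(<0)=0).
DP table for k = 0..188: p(0)=1, p(1)=1, p(2)=2, p(3)=3, p(4)=5, p(5)=7, p(6)=11, p(7)=15, p(8)=22, p(9)=30, p(10)=42, p(11)=56, p(12)=77, p(13)=101, p(14)=135, p(15)=176, p(16)=231, p(17)=297, p(18)=385, p(19)=490, p(20)=627, p(21)=792, p(22)=1002, p(23)=1255, p(24)=1575, p(25)=1958, p(26)=2436, p(27)=3010, p(28)=3718, p(29)=4565, p(30)=5604, p(31)=6842, p(32)=8349, p(33)=10143, p(34)=12310, p(35)=14883, p(36)=17977, p(37)=21637, p(38)=26015, p(39)=31185, p(40)=37338, p(41)=44583, p(42)=53174, p(43)=63261, p(44)=75175, p(45)=89134, p(46)=105558, p(47)=124754, p(48)=147273, p(49)=173525, p(50)=204226, p(51)=239943, p(52)=281589, p(53)=329931, p(54)=386155, p(55)=451276, p(56)=526823, p(57)=614154, p(58)=715220, p(59)=831820, p(60)=966467, p(61)=1121505, p(62)=1300156, p(63)=1505499, p(64)=1741630, p(65)=2012558, p(66)=2323520, p(67)=2679689, p(68)=3087735, p(69)=3554345, p(70)=4087968, p(71)=4697205, p(72)=5392783, p(73)=6185689, p(74)=7089500, p(75)=8118264, p(76)=9289091, p(77)=10619863, p(78)=12132164, p(79)=13848650, p(80)=15796476, p(81)=18004327, p(82)=20506255, p(83)=23338469, p(84)=26543660, p(85)=30167357, p(86)=34262962, p(87)=38887673, p(88)=44108109, p(89)=49995925, p(90)=56634173, p(91)=64112359, p(92)=72533807, p(93)=82010177, p(94)=92669720, p(95)=104651419, p(96)=118114304, p(97)=133230930, p(98)=150198136, p(99)=169229875, p(100)=190569292, p(101)=214481126, p(102)=241265379, p(103)=271248950, p(104)=304801365, p(105)=342325709, p(106)=384276336, p(107)=431149389, p(108)=483502844, p(109)=541946240, p(110)=607163746, p(111)=679903203, p(112)=761002156, p(113)=851376628, p(114)=952050665, p(115)=1064144451, p(116)=1188908248, p(117)=1327710076, p(118)=1482074143, p(119)=1653668665, p(120)=1844349560, p(121)=2056148051, p(122)=2291320912, p(123)=2552338241, p(124)=2841940500, p(125)=3163127352, p(126)=3519222692, p(127)=3913864295, p(128)=4351078600, p(129)=4835271870, p(130)=5371315400, p(131)=5964539504, p(132)=6620830889, p(133)=7346629512, p(134)=8149040695, p(135)=9035836076, p(136)=10015581680, p(137)=11097645016, p(138)=12292341831, p(139)=13610949895, p(140)=15065878135, p(141)=16670689208, p(142)=18440293320, p(143)=20390982757, p(144)=22540654445, p(145)=24908858009, p(146)=27517052599, p(147)=30388671978, p(148)=33549419497, p(149)=37027355200, p(150)=40853235313, p(151)=45060624582, p(152)=49686288421, p(153)=54770336324, p(154)=60356673280, p(155)=66493182097, p(156)=73232243759, p(157)=80630964769, p(158)=88751778802, p(159)=97662728555, p(160)=107438159466, p(161)=118159068427, p(162)=129913904637, p(163)=142798995930, p(164)=156919475295, p(165)=172389800255, p(166)=189334822579, p(167)=207890420102, p(168)=228204732751, p(169)=250438925115, p(170)=274768617130, p(171)=301384802048, p(172)=330495499613, p(173)=362326859895, p(174)=397125074750, p(175)=435157697830, p(176)=476715857290, p(177)=522115831195, p(178)=571701605655, p(179)=625846753120, p(180)=684957390936, p(181)=749474411781, p(182)=819876908323, p(183)=896684817527, p(184)=980462880430, p(185)=1071823774337, p(186)=1171432692373, p(187)=1280011042268, p(188)=1398341745571.
Final step: p(189) = p(188) + p(187) - p(184) - p(182) + p(177) + p(174) - p(167) - p(163) + p(154) + p(149) - p(138) - p(132) + p(119) + p(112) - p(97) - p(89) + p(72) + p(63) - p(44) - p(34) + p(13) + p(2)
= 1398341745571 + 1280011042268 - 980462880430 - 819876908323 + 522115831195 + 397125074750 - 207890420102 - 142798995930 + 60356673280 + 37027355200 - 12292341831 - 6620830889 + 1653668665 + 761002156 - 133230930 - 49995925 + 5392783 + 1505499 - 75175 - 12310 + 101 + 2
= 1527273599625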